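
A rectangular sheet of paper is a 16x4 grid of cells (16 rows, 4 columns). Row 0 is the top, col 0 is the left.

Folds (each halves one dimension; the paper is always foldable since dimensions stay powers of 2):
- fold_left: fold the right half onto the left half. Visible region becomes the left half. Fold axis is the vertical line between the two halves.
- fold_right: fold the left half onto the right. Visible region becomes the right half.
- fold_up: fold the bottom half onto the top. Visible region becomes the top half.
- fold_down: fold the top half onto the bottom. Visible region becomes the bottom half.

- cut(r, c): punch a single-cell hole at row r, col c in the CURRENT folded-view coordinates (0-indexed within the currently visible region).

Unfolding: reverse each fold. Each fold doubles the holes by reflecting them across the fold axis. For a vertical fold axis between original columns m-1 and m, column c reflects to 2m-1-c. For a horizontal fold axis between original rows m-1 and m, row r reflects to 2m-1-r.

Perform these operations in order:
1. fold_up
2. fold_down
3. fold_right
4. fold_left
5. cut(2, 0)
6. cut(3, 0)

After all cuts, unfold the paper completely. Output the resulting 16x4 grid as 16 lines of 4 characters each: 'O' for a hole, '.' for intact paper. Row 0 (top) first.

Op 1 fold_up: fold axis h@8; visible region now rows[0,8) x cols[0,4) = 8x4
Op 2 fold_down: fold axis h@4; visible region now rows[4,8) x cols[0,4) = 4x4
Op 3 fold_right: fold axis v@2; visible region now rows[4,8) x cols[2,4) = 4x2
Op 4 fold_left: fold axis v@3; visible region now rows[4,8) x cols[2,3) = 4x1
Op 5 cut(2, 0): punch at orig (6,2); cuts so far [(6, 2)]; region rows[4,8) x cols[2,3) = 4x1
Op 6 cut(3, 0): punch at orig (7,2); cuts so far [(6, 2), (7, 2)]; region rows[4,8) x cols[2,3) = 4x1
Unfold 1 (reflect across v@3): 4 holes -> [(6, 2), (6, 3), (7, 2), (7, 3)]
Unfold 2 (reflect across v@2): 8 holes -> [(6, 0), (6, 1), (6, 2), (6, 3), (7, 0), (7, 1), (7, 2), (7, 3)]
Unfold 3 (reflect across h@4): 16 holes -> [(0, 0), (0, 1), (0, 2), (0, 3), (1, 0), (1, 1), (1, 2), (1, 3), (6, 0), (6, 1), (6, 2), (6, 3), (7, 0), (7, 1), (7, 2), (7, 3)]
Unfold 4 (reflect across h@8): 32 holes -> [(0, 0), (0, 1), (0, 2), (0, 3), (1, 0), (1, 1), (1, 2), (1, 3), (6, 0), (6, 1), (6, 2), (6, 3), (7, 0), (7, 1), (7, 2), (7, 3), (8, 0), (8, 1), (8, 2), (8, 3), (9, 0), (9, 1), (9, 2), (9, 3), (14, 0), (14, 1), (14, 2), (14, 3), (15, 0), (15, 1), (15, 2), (15, 3)]

Answer: OOOO
OOOO
....
....
....
....
OOOO
OOOO
OOOO
OOOO
....
....
....
....
OOOO
OOOO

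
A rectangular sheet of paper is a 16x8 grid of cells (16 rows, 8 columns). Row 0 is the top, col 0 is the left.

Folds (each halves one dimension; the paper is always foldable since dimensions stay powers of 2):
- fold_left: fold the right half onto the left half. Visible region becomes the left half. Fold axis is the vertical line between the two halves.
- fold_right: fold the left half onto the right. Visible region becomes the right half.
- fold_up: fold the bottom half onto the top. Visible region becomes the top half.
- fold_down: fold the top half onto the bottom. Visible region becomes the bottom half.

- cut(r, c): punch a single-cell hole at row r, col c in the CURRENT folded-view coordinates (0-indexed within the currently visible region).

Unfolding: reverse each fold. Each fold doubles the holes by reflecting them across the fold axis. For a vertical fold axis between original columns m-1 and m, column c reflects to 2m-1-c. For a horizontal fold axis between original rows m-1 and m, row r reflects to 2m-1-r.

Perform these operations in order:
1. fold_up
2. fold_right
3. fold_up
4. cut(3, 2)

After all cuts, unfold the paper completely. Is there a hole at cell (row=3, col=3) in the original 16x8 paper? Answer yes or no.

Op 1 fold_up: fold axis h@8; visible region now rows[0,8) x cols[0,8) = 8x8
Op 2 fold_right: fold axis v@4; visible region now rows[0,8) x cols[4,8) = 8x4
Op 3 fold_up: fold axis h@4; visible region now rows[0,4) x cols[4,8) = 4x4
Op 4 cut(3, 2): punch at orig (3,6); cuts so far [(3, 6)]; region rows[0,4) x cols[4,8) = 4x4
Unfold 1 (reflect across h@4): 2 holes -> [(3, 6), (4, 6)]
Unfold 2 (reflect across v@4): 4 holes -> [(3, 1), (3, 6), (4, 1), (4, 6)]
Unfold 3 (reflect across h@8): 8 holes -> [(3, 1), (3, 6), (4, 1), (4, 6), (11, 1), (11, 6), (12, 1), (12, 6)]
Holes: [(3, 1), (3, 6), (4, 1), (4, 6), (11, 1), (11, 6), (12, 1), (12, 6)]

Answer: no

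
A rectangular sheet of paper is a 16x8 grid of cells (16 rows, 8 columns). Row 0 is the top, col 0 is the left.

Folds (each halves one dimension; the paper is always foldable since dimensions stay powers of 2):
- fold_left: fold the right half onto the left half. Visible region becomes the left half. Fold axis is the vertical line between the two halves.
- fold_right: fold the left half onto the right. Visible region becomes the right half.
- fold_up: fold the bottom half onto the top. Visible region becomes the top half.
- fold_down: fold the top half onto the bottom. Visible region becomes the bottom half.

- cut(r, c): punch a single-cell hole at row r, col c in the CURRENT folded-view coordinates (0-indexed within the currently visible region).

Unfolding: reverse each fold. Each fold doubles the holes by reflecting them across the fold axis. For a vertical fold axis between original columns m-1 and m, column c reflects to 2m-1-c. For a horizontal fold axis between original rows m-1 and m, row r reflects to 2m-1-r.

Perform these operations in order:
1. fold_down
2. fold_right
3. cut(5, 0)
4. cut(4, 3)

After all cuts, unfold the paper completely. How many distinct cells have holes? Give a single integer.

Op 1 fold_down: fold axis h@8; visible region now rows[8,16) x cols[0,8) = 8x8
Op 2 fold_right: fold axis v@4; visible region now rows[8,16) x cols[4,8) = 8x4
Op 3 cut(5, 0): punch at orig (13,4); cuts so far [(13, 4)]; region rows[8,16) x cols[4,8) = 8x4
Op 4 cut(4, 3): punch at orig (12,7); cuts so far [(12, 7), (13, 4)]; region rows[8,16) x cols[4,8) = 8x4
Unfold 1 (reflect across v@4): 4 holes -> [(12, 0), (12, 7), (13, 3), (13, 4)]
Unfold 2 (reflect across h@8): 8 holes -> [(2, 3), (2, 4), (3, 0), (3, 7), (12, 0), (12, 7), (13, 3), (13, 4)]

Answer: 8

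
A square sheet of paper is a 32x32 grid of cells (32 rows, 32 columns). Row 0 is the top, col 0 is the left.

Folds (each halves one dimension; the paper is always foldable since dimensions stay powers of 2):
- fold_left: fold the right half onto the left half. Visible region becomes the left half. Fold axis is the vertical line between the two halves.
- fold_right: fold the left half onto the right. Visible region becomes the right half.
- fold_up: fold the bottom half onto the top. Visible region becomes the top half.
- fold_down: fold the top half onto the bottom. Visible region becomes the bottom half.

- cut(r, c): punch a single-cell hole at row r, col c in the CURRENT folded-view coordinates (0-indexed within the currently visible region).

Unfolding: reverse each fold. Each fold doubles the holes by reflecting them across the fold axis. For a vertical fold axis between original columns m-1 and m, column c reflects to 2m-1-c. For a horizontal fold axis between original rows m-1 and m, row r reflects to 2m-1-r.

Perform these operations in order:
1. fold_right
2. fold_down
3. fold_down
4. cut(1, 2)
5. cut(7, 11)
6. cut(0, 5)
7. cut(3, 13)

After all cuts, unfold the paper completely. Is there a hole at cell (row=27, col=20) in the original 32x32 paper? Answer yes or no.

Answer: no

Derivation:
Op 1 fold_right: fold axis v@16; visible region now rows[0,32) x cols[16,32) = 32x16
Op 2 fold_down: fold axis h@16; visible region now rows[16,32) x cols[16,32) = 16x16
Op 3 fold_down: fold axis h@24; visible region now rows[24,32) x cols[16,32) = 8x16
Op 4 cut(1, 2): punch at orig (25,18); cuts so far [(25, 18)]; region rows[24,32) x cols[16,32) = 8x16
Op 5 cut(7, 11): punch at orig (31,27); cuts so far [(25, 18), (31, 27)]; region rows[24,32) x cols[16,32) = 8x16
Op 6 cut(0, 5): punch at orig (24,21); cuts so far [(24, 21), (25, 18), (31, 27)]; region rows[24,32) x cols[16,32) = 8x16
Op 7 cut(3, 13): punch at orig (27,29); cuts so far [(24, 21), (25, 18), (27, 29), (31, 27)]; region rows[24,32) x cols[16,32) = 8x16
Unfold 1 (reflect across h@24): 8 holes -> [(16, 27), (20, 29), (22, 18), (23, 21), (24, 21), (25, 18), (27, 29), (31, 27)]
Unfold 2 (reflect across h@16): 16 holes -> [(0, 27), (4, 29), (6, 18), (7, 21), (8, 21), (9, 18), (11, 29), (15, 27), (16, 27), (20, 29), (22, 18), (23, 21), (24, 21), (25, 18), (27, 29), (31, 27)]
Unfold 3 (reflect across v@16): 32 holes -> [(0, 4), (0, 27), (4, 2), (4, 29), (6, 13), (6, 18), (7, 10), (7, 21), (8, 10), (8, 21), (9, 13), (9, 18), (11, 2), (11, 29), (15, 4), (15, 27), (16, 4), (16, 27), (20, 2), (20, 29), (22, 13), (22, 18), (23, 10), (23, 21), (24, 10), (24, 21), (25, 13), (25, 18), (27, 2), (27, 29), (31, 4), (31, 27)]
Holes: [(0, 4), (0, 27), (4, 2), (4, 29), (6, 13), (6, 18), (7, 10), (7, 21), (8, 10), (8, 21), (9, 13), (9, 18), (11, 2), (11, 29), (15, 4), (15, 27), (16, 4), (16, 27), (20, 2), (20, 29), (22, 13), (22, 18), (23, 10), (23, 21), (24, 10), (24, 21), (25, 13), (25, 18), (27, 2), (27, 29), (31, 4), (31, 27)]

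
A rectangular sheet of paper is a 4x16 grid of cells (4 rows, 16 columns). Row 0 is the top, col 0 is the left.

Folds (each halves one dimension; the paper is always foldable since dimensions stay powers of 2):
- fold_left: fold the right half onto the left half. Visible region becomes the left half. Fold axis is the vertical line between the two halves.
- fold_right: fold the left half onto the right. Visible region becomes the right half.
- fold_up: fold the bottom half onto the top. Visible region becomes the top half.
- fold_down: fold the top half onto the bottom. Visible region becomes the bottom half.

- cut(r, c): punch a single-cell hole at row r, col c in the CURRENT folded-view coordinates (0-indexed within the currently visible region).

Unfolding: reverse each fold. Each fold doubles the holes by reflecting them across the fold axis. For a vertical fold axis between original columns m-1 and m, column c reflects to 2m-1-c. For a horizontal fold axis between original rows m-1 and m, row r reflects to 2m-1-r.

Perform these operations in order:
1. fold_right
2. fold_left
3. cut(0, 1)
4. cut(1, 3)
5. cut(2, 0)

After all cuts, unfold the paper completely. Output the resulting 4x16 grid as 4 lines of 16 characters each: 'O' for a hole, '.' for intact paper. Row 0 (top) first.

Op 1 fold_right: fold axis v@8; visible region now rows[0,4) x cols[8,16) = 4x8
Op 2 fold_left: fold axis v@12; visible region now rows[0,4) x cols[8,12) = 4x4
Op 3 cut(0, 1): punch at orig (0,9); cuts so far [(0, 9)]; region rows[0,4) x cols[8,12) = 4x4
Op 4 cut(1, 3): punch at orig (1,11); cuts so far [(0, 9), (1, 11)]; region rows[0,4) x cols[8,12) = 4x4
Op 5 cut(2, 0): punch at orig (2,8); cuts so far [(0, 9), (1, 11), (2, 8)]; region rows[0,4) x cols[8,12) = 4x4
Unfold 1 (reflect across v@12): 6 holes -> [(0, 9), (0, 14), (1, 11), (1, 12), (2, 8), (2, 15)]
Unfold 2 (reflect across v@8): 12 holes -> [(0, 1), (0, 6), (0, 9), (0, 14), (1, 3), (1, 4), (1, 11), (1, 12), (2, 0), (2, 7), (2, 8), (2, 15)]

Answer: .O....O..O....O.
...OO......OO...
O......OO......O
................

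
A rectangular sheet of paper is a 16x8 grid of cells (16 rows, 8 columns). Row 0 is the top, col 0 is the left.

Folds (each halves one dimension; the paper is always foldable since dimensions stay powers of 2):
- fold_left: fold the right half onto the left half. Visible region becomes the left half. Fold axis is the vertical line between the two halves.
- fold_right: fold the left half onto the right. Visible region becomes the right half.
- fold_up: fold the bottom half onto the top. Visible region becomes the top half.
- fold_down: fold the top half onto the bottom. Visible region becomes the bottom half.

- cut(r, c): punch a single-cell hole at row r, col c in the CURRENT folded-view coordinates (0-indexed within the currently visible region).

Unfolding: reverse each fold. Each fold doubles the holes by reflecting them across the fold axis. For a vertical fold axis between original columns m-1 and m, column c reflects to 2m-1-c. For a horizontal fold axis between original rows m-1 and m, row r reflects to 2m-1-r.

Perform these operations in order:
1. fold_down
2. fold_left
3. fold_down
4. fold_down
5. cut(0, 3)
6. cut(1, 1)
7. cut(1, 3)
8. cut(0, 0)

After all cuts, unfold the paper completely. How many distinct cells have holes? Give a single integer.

Op 1 fold_down: fold axis h@8; visible region now rows[8,16) x cols[0,8) = 8x8
Op 2 fold_left: fold axis v@4; visible region now rows[8,16) x cols[0,4) = 8x4
Op 3 fold_down: fold axis h@12; visible region now rows[12,16) x cols[0,4) = 4x4
Op 4 fold_down: fold axis h@14; visible region now rows[14,16) x cols[0,4) = 2x4
Op 5 cut(0, 3): punch at orig (14,3); cuts so far [(14, 3)]; region rows[14,16) x cols[0,4) = 2x4
Op 6 cut(1, 1): punch at orig (15,1); cuts so far [(14, 3), (15, 1)]; region rows[14,16) x cols[0,4) = 2x4
Op 7 cut(1, 3): punch at orig (15,3); cuts so far [(14, 3), (15, 1), (15, 3)]; region rows[14,16) x cols[0,4) = 2x4
Op 8 cut(0, 0): punch at orig (14,0); cuts so far [(14, 0), (14, 3), (15, 1), (15, 3)]; region rows[14,16) x cols[0,4) = 2x4
Unfold 1 (reflect across h@14): 8 holes -> [(12, 1), (12, 3), (13, 0), (13, 3), (14, 0), (14, 3), (15, 1), (15, 3)]
Unfold 2 (reflect across h@12): 16 holes -> [(8, 1), (8, 3), (9, 0), (9, 3), (10, 0), (10, 3), (11, 1), (11, 3), (12, 1), (12, 3), (13, 0), (13, 3), (14, 0), (14, 3), (15, 1), (15, 3)]
Unfold 3 (reflect across v@4): 32 holes -> [(8, 1), (8, 3), (8, 4), (8, 6), (9, 0), (9, 3), (9, 4), (9, 7), (10, 0), (10, 3), (10, 4), (10, 7), (11, 1), (11, 3), (11, 4), (11, 6), (12, 1), (12, 3), (12, 4), (12, 6), (13, 0), (13, 3), (13, 4), (13, 7), (14, 0), (14, 3), (14, 4), (14, 7), (15, 1), (15, 3), (15, 4), (15, 6)]
Unfold 4 (reflect across h@8): 64 holes -> [(0, 1), (0, 3), (0, 4), (0, 6), (1, 0), (1, 3), (1, 4), (1, 7), (2, 0), (2, 3), (2, 4), (2, 7), (3, 1), (3, 3), (3, 4), (3, 6), (4, 1), (4, 3), (4, 4), (4, 6), (5, 0), (5, 3), (5, 4), (5, 7), (6, 0), (6, 3), (6, 4), (6, 7), (7, 1), (7, 3), (7, 4), (7, 6), (8, 1), (8, 3), (8, 4), (8, 6), (9, 0), (9, 3), (9, 4), (9, 7), (10, 0), (10, 3), (10, 4), (10, 7), (11, 1), (11, 3), (11, 4), (11, 6), (12, 1), (12, 3), (12, 4), (12, 6), (13, 0), (13, 3), (13, 4), (13, 7), (14, 0), (14, 3), (14, 4), (14, 7), (15, 1), (15, 3), (15, 4), (15, 6)]

Answer: 64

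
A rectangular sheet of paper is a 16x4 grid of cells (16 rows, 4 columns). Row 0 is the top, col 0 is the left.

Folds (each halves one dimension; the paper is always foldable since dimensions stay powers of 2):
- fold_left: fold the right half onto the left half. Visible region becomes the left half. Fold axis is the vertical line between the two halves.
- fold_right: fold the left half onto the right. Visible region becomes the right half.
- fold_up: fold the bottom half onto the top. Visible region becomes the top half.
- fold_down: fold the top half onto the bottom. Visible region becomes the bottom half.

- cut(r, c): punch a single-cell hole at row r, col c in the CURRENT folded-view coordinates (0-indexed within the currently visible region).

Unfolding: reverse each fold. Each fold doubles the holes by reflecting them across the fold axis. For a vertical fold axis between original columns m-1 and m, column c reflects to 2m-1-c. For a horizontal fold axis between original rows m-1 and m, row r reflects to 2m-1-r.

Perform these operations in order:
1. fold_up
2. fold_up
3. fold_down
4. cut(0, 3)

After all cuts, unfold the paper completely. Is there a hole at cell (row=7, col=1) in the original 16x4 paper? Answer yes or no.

Answer: no

Derivation:
Op 1 fold_up: fold axis h@8; visible region now rows[0,8) x cols[0,4) = 8x4
Op 2 fold_up: fold axis h@4; visible region now rows[0,4) x cols[0,4) = 4x4
Op 3 fold_down: fold axis h@2; visible region now rows[2,4) x cols[0,4) = 2x4
Op 4 cut(0, 3): punch at orig (2,3); cuts so far [(2, 3)]; region rows[2,4) x cols[0,4) = 2x4
Unfold 1 (reflect across h@2): 2 holes -> [(1, 3), (2, 3)]
Unfold 2 (reflect across h@4): 4 holes -> [(1, 3), (2, 3), (5, 3), (6, 3)]
Unfold 3 (reflect across h@8): 8 holes -> [(1, 3), (2, 3), (5, 3), (6, 3), (9, 3), (10, 3), (13, 3), (14, 3)]
Holes: [(1, 3), (2, 3), (5, 3), (6, 3), (9, 3), (10, 3), (13, 3), (14, 3)]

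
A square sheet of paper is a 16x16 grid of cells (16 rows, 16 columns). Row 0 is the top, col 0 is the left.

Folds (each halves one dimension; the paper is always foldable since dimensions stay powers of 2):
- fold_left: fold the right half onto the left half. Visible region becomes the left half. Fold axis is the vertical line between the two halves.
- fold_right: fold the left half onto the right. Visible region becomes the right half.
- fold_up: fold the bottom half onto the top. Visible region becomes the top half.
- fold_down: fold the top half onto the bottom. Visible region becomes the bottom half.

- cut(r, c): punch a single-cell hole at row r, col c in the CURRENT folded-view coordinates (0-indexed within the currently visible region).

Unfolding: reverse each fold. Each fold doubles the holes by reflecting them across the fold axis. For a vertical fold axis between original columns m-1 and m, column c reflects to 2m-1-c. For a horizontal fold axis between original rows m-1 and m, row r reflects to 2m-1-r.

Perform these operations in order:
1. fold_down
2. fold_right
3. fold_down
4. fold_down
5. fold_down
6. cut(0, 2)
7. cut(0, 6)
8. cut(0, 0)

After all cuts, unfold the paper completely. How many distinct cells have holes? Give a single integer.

Answer: 96

Derivation:
Op 1 fold_down: fold axis h@8; visible region now rows[8,16) x cols[0,16) = 8x16
Op 2 fold_right: fold axis v@8; visible region now rows[8,16) x cols[8,16) = 8x8
Op 3 fold_down: fold axis h@12; visible region now rows[12,16) x cols[8,16) = 4x8
Op 4 fold_down: fold axis h@14; visible region now rows[14,16) x cols[8,16) = 2x8
Op 5 fold_down: fold axis h@15; visible region now rows[15,16) x cols[8,16) = 1x8
Op 6 cut(0, 2): punch at orig (15,10); cuts so far [(15, 10)]; region rows[15,16) x cols[8,16) = 1x8
Op 7 cut(0, 6): punch at orig (15,14); cuts so far [(15, 10), (15, 14)]; region rows[15,16) x cols[8,16) = 1x8
Op 8 cut(0, 0): punch at orig (15,8); cuts so far [(15, 8), (15, 10), (15, 14)]; region rows[15,16) x cols[8,16) = 1x8
Unfold 1 (reflect across h@15): 6 holes -> [(14, 8), (14, 10), (14, 14), (15, 8), (15, 10), (15, 14)]
Unfold 2 (reflect across h@14): 12 holes -> [(12, 8), (12, 10), (12, 14), (13, 8), (13, 10), (13, 14), (14, 8), (14, 10), (14, 14), (15, 8), (15, 10), (15, 14)]
Unfold 3 (reflect across h@12): 24 holes -> [(8, 8), (8, 10), (8, 14), (9, 8), (9, 10), (9, 14), (10, 8), (10, 10), (10, 14), (11, 8), (11, 10), (11, 14), (12, 8), (12, 10), (12, 14), (13, 8), (13, 10), (13, 14), (14, 8), (14, 10), (14, 14), (15, 8), (15, 10), (15, 14)]
Unfold 4 (reflect across v@8): 48 holes -> [(8, 1), (8, 5), (8, 7), (8, 8), (8, 10), (8, 14), (9, 1), (9, 5), (9, 7), (9, 8), (9, 10), (9, 14), (10, 1), (10, 5), (10, 7), (10, 8), (10, 10), (10, 14), (11, 1), (11, 5), (11, 7), (11, 8), (11, 10), (11, 14), (12, 1), (12, 5), (12, 7), (12, 8), (12, 10), (12, 14), (13, 1), (13, 5), (13, 7), (13, 8), (13, 10), (13, 14), (14, 1), (14, 5), (14, 7), (14, 8), (14, 10), (14, 14), (15, 1), (15, 5), (15, 7), (15, 8), (15, 10), (15, 14)]
Unfold 5 (reflect across h@8): 96 holes -> [(0, 1), (0, 5), (0, 7), (0, 8), (0, 10), (0, 14), (1, 1), (1, 5), (1, 7), (1, 8), (1, 10), (1, 14), (2, 1), (2, 5), (2, 7), (2, 8), (2, 10), (2, 14), (3, 1), (3, 5), (3, 7), (3, 8), (3, 10), (3, 14), (4, 1), (4, 5), (4, 7), (4, 8), (4, 10), (4, 14), (5, 1), (5, 5), (5, 7), (5, 8), (5, 10), (5, 14), (6, 1), (6, 5), (6, 7), (6, 8), (6, 10), (6, 14), (7, 1), (7, 5), (7, 7), (7, 8), (7, 10), (7, 14), (8, 1), (8, 5), (8, 7), (8, 8), (8, 10), (8, 14), (9, 1), (9, 5), (9, 7), (9, 8), (9, 10), (9, 14), (10, 1), (10, 5), (10, 7), (10, 8), (10, 10), (10, 14), (11, 1), (11, 5), (11, 7), (11, 8), (11, 10), (11, 14), (12, 1), (12, 5), (12, 7), (12, 8), (12, 10), (12, 14), (13, 1), (13, 5), (13, 7), (13, 8), (13, 10), (13, 14), (14, 1), (14, 5), (14, 7), (14, 8), (14, 10), (14, 14), (15, 1), (15, 5), (15, 7), (15, 8), (15, 10), (15, 14)]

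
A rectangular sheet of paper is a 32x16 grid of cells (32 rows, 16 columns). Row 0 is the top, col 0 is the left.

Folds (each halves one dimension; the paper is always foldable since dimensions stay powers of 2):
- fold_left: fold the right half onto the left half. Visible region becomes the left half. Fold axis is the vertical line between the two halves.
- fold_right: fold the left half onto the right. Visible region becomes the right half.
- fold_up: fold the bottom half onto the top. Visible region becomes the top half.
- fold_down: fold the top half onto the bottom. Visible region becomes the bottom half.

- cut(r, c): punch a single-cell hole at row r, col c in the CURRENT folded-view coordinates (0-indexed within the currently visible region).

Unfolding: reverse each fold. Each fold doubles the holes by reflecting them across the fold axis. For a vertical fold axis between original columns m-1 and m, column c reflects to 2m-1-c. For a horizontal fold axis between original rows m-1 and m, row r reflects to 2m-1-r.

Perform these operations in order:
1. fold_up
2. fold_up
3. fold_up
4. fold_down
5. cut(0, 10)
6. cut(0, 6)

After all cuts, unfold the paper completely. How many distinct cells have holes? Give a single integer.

Op 1 fold_up: fold axis h@16; visible region now rows[0,16) x cols[0,16) = 16x16
Op 2 fold_up: fold axis h@8; visible region now rows[0,8) x cols[0,16) = 8x16
Op 3 fold_up: fold axis h@4; visible region now rows[0,4) x cols[0,16) = 4x16
Op 4 fold_down: fold axis h@2; visible region now rows[2,4) x cols[0,16) = 2x16
Op 5 cut(0, 10): punch at orig (2,10); cuts so far [(2, 10)]; region rows[2,4) x cols[0,16) = 2x16
Op 6 cut(0, 6): punch at orig (2,6); cuts so far [(2, 6), (2, 10)]; region rows[2,4) x cols[0,16) = 2x16
Unfold 1 (reflect across h@2): 4 holes -> [(1, 6), (1, 10), (2, 6), (2, 10)]
Unfold 2 (reflect across h@4): 8 holes -> [(1, 6), (1, 10), (2, 6), (2, 10), (5, 6), (5, 10), (6, 6), (6, 10)]
Unfold 3 (reflect across h@8): 16 holes -> [(1, 6), (1, 10), (2, 6), (2, 10), (5, 6), (5, 10), (6, 6), (6, 10), (9, 6), (9, 10), (10, 6), (10, 10), (13, 6), (13, 10), (14, 6), (14, 10)]
Unfold 4 (reflect across h@16): 32 holes -> [(1, 6), (1, 10), (2, 6), (2, 10), (5, 6), (5, 10), (6, 6), (6, 10), (9, 6), (9, 10), (10, 6), (10, 10), (13, 6), (13, 10), (14, 6), (14, 10), (17, 6), (17, 10), (18, 6), (18, 10), (21, 6), (21, 10), (22, 6), (22, 10), (25, 6), (25, 10), (26, 6), (26, 10), (29, 6), (29, 10), (30, 6), (30, 10)]

Answer: 32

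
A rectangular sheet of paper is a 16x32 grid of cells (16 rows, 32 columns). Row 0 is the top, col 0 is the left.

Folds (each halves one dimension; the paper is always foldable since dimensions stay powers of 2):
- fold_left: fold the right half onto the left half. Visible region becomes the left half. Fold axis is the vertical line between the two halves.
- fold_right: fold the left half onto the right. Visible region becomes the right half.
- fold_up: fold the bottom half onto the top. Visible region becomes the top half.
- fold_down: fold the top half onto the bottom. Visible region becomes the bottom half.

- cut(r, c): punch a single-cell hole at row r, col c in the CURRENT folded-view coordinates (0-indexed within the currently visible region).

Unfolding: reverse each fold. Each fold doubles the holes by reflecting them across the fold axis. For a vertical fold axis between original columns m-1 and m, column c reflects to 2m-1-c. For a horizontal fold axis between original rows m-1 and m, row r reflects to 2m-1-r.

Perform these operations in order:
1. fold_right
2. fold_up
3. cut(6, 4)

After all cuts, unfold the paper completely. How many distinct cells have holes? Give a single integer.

Op 1 fold_right: fold axis v@16; visible region now rows[0,16) x cols[16,32) = 16x16
Op 2 fold_up: fold axis h@8; visible region now rows[0,8) x cols[16,32) = 8x16
Op 3 cut(6, 4): punch at orig (6,20); cuts so far [(6, 20)]; region rows[0,8) x cols[16,32) = 8x16
Unfold 1 (reflect across h@8): 2 holes -> [(6, 20), (9, 20)]
Unfold 2 (reflect across v@16): 4 holes -> [(6, 11), (6, 20), (9, 11), (9, 20)]

Answer: 4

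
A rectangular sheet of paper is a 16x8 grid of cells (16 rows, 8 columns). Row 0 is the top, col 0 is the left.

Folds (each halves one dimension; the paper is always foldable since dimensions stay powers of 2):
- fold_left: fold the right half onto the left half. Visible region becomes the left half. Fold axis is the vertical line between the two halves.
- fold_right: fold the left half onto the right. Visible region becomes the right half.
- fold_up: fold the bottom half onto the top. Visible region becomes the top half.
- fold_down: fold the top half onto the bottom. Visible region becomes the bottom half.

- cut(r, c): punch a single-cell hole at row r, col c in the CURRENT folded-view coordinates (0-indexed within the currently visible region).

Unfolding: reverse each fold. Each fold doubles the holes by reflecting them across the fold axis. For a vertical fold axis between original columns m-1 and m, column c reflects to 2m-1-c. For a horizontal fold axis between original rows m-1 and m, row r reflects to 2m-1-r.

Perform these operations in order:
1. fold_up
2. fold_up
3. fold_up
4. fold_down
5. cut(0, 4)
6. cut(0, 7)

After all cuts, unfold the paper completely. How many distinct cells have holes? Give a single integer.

Op 1 fold_up: fold axis h@8; visible region now rows[0,8) x cols[0,8) = 8x8
Op 2 fold_up: fold axis h@4; visible region now rows[0,4) x cols[0,8) = 4x8
Op 3 fold_up: fold axis h@2; visible region now rows[0,2) x cols[0,8) = 2x8
Op 4 fold_down: fold axis h@1; visible region now rows[1,2) x cols[0,8) = 1x8
Op 5 cut(0, 4): punch at orig (1,4); cuts so far [(1, 4)]; region rows[1,2) x cols[0,8) = 1x8
Op 6 cut(0, 7): punch at orig (1,7); cuts so far [(1, 4), (1, 7)]; region rows[1,2) x cols[0,8) = 1x8
Unfold 1 (reflect across h@1): 4 holes -> [(0, 4), (0, 7), (1, 4), (1, 7)]
Unfold 2 (reflect across h@2): 8 holes -> [(0, 4), (0, 7), (1, 4), (1, 7), (2, 4), (2, 7), (3, 4), (3, 7)]
Unfold 3 (reflect across h@4): 16 holes -> [(0, 4), (0, 7), (1, 4), (1, 7), (2, 4), (2, 7), (3, 4), (3, 7), (4, 4), (4, 7), (5, 4), (5, 7), (6, 4), (6, 7), (7, 4), (7, 7)]
Unfold 4 (reflect across h@8): 32 holes -> [(0, 4), (0, 7), (1, 4), (1, 7), (2, 4), (2, 7), (3, 4), (3, 7), (4, 4), (4, 7), (5, 4), (5, 7), (6, 4), (6, 7), (7, 4), (7, 7), (8, 4), (8, 7), (9, 4), (9, 7), (10, 4), (10, 7), (11, 4), (11, 7), (12, 4), (12, 7), (13, 4), (13, 7), (14, 4), (14, 7), (15, 4), (15, 7)]

Answer: 32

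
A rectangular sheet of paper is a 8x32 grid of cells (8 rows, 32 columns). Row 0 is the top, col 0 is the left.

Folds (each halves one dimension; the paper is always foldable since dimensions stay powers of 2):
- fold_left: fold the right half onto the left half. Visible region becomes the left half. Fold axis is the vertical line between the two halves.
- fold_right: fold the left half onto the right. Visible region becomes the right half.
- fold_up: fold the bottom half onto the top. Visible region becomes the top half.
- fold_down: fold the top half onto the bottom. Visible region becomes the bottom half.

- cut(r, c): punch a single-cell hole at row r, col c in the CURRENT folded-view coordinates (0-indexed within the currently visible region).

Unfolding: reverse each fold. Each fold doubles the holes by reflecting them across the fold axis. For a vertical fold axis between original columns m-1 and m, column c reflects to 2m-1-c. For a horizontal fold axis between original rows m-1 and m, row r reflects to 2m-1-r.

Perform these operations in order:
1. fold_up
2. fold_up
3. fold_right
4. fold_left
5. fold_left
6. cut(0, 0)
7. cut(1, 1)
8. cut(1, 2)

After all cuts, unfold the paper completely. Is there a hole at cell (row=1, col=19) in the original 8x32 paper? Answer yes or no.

Op 1 fold_up: fold axis h@4; visible region now rows[0,4) x cols[0,32) = 4x32
Op 2 fold_up: fold axis h@2; visible region now rows[0,2) x cols[0,32) = 2x32
Op 3 fold_right: fold axis v@16; visible region now rows[0,2) x cols[16,32) = 2x16
Op 4 fold_left: fold axis v@24; visible region now rows[0,2) x cols[16,24) = 2x8
Op 5 fold_left: fold axis v@20; visible region now rows[0,2) x cols[16,20) = 2x4
Op 6 cut(0, 0): punch at orig (0,16); cuts so far [(0, 16)]; region rows[0,2) x cols[16,20) = 2x4
Op 7 cut(1, 1): punch at orig (1,17); cuts so far [(0, 16), (1, 17)]; region rows[0,2) x cols[16,20) = 2x4
Op 8 cut(1, 2): punch at orig (1,18); cuts so far [(0, 16), (1, 17), (1, 18)]; region rows[0,2) x cols[16,20) = 2x4
Unfold 1 (reflect across v@20): 6 holes -> [(0, 16), (0, 23), (1, 17), (1, 18), (1, 21), (1, 22)]
Unfold 2 (reflect across v@24): 12 holes -> [(0, 16), (0, 23), (0, 24), (0, 31), (1, 17), (1, 18), (1, 21), (1, 22), (1, 25), (1, 26), (1, 29), (1, 30)]
Unfold 3 (reflect across v@16): 24 holes -> [(0, 0), (0, 7), (0, 8), (0, 15), (0, 16), (0, 23), (0, 24), (0, 31), (1, 1), (1, 2), (1, 5), (1, 6), (1, 9), (1, 10), (1, 13), (1, 14), (1, 17), (1, 18), (1, 21), (1, 22), (1, 25), (1, 26), (1, 29), (1, 30)]
Unfold 4 (reflect across h@2): 48 holes -> [(0, 0), (0, 7), (0, 8), (0, 15), (0, 16), (0, 23), (0, 24), (0, 31), (1, 1), (1, 2), (1, 5), (1, 6), (1, 9), (1, 10), (1, 13), (1, 14), (1, 17), (1, 18), (1, 21), (1, 22), (1, 25), (1, 26), (1, 29), (1, 30), (2, 1), (2, 2), (2, 5), (2, 6), (2, 9), (2, 10), (2, 13), (2, 14), (2, 17), (2, 18), (2, 21), (2, 22), (2, 25), (2, 26), (2, 29), (2, 30), (3, 0), (3, 7), (3, 8), (3, 15), (3, 16), (3, 23), (3, 24), (3, 31)]
Unfold 5 (reflect across h@4): 96 holes -> [(0, 0), (0, 7), (0, 8), (0, 15), (0, 16), (0, 23), (0, 24), (0, 31), (1, 1), (1, 2), (1, 5), (1, 6), (1, 9), (1, 10), (1, 13), (1, 14), (1, 17), (1, 18), (1, 21), (1, 22), (1, 25), (1, 26), (1, 29), (1, 30), (2, 1), (2, 2), (2, 5), (2, 6), (2, 9), (2, 10), (2, 13), (2, 14), (2, 17), (2, 18), (2, 21), (2, 22), (2, 25), (2, 26), (2, 29), (2, 30), (3, 0), (3, 7), (3, 8), (3, 15), (3, 16), (3, 23), (3, 24), (3, 31), (4, 0), (4, 7), (4, 8), (4, 15), (4, 16), (4, 23), (4, 24), (4, 31), (5, 1), (5, 2), (5, 5), (5, 6), (5, 9), (5, 10), (5, 13), (5, 14), (5, 17), (5, 18), (5, 21), (5, 22), (5, 25), (5, 26), (5, 29), (5, 30), (6, 1), (6, 2), (6, 5), (6, 6), (6, 9), (6, 10), (6, 13), (6, 14), (6, 17), (6, 18), (6, 21), (6, 22), (6, 25), (6, 26), (6, 29), (6, 30), (7, 0), (7, 7), (7, 8), (7, 15), (7, 16), (7, 23), (7, 24), (7, 31)]
Holes: [(0, 0), (0, 7), (0, 8), (0, 15), (0, 16), (0, 23), (0, 24), (0, 31), (1, 1), (1, 2), (1, 5), (1, 6), (1, 9), (1, 10), (1, 13), (1, 14), (1, 17), (1, 18), (1, 21), (1, 22), (1, 25), (1, 26), (1, 29), (1, 30), (2, 1), (2, 2), (2, 5), (2, 6), (2, 9), (2, 10), (2, 13), (2, 14), (2, 17), (2, 18), (2, 21), (2, 22), (2, 25), (2, 26), (2, 29), (2, 30), (3, 0), (3, 7), (3, 8), (3, 15), (3, 16), (3, 23), (3, 24), (3, 31), (4, 0), (4, 7), (4, 8), (4, 15), (4, 16), (4, 23), (4, 24), (4, 31), (5, 1), (5, 2), (5, 5), (5, 6), (5, 9), (5, 10), (5, 13), (5, 14), (5, 17), (5, 18), (5, 21), (5, 22), (5, 25), (5, 26), (5, 29), (5, 30), (6, 1), (6, 2), (6, 5), (6, 6), (6, 9), (6, 10), (6, 13), (6, 14), (6, 17), (6, 18), (6, 21), (6, 22), (6, 25), (6, 26), (6, 29), (6, 30), (7, 0), (7, 7), (7, 8), (7, 15), (7, 16), (7, 23), (7, 24), (7, 31)]

Answer: no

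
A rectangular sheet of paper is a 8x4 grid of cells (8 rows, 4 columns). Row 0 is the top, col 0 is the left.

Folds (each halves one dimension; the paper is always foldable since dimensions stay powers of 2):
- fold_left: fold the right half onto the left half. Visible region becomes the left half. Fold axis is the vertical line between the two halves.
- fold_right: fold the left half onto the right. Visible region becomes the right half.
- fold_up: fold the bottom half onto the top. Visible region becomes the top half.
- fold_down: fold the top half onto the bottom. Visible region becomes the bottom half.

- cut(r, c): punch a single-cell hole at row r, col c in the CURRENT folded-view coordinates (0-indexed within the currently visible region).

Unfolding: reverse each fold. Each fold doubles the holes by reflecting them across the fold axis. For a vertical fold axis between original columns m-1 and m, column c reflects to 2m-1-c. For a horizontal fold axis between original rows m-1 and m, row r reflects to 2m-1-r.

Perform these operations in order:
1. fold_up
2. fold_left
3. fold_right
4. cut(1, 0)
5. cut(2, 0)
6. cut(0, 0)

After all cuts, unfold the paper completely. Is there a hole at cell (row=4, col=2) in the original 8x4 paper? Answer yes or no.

Op 1 fold_up: fold axis h@4; visible region now rows[0,4) x cols[0,4) = 4x4
Op 2 fold_left: fold axis v@2; visible region now rows[0,4) x cols[0,2) = 4x2
Op 3 fold_right: fold axis v@1; visible region now rows[0,4) x cols[1,2) = 4x1
Op 4 cut(1, 0): punch at orig (1,1); cuts so far [(1, 1)]; region rows[0,4) x cols[1,2) = 4x1
Op 5 cut(2, 0): punch at orig (2,1); cuts so far [(1, 1), (2, 1)]; region rows[0,4) x cols[1,2) = 4x1
Op 6 cut(0, 0): punch at orig (0,1); cuts so far [(0, 1), (1, 1), (2, 1)]; region rows[0,4) x cols[1,2) = 4x1
Unfold 1 (reflect across v@1): 6 holes -> [(0, 0), (0, 1), (1, 0), (1, 1), (2, 0), (2, 1)]
Unfold 2 (reflect across v@2): 12 holes -> [(0, 0), (0, 1), (0, 2), (0, 3), (1, 0), (1, 1), (1, 2), (1, 3), (2, 0), (2, 1), (2, 2), (2, 3)]
Unfold 3 (reflect across h@4): 24 holes -> [(0, 0), (0, 1), (0, 2), (0, 3), (1, 0), (1, 1), (1, 2), (1, 3), (2, 0), (2, 1), (2, 2), (2, 3), (5, 0), (5, 1), (5, 2), (5, 3), (6, 0), (6, 1), (6, 2), (6, 3), (7, 0), (7, 1), (7, 2), (7, 3)]
Holes: [(0, 0), (0, 1), (0, 2), (0, 3), (1, 0), (1, 1), (1, 2), (1, 3), (2, 0), (2, 1), (2, 2), (2, 3), (5, 0), (5, 1), (5, 2), (5, 3), (6, 0), (6, 1), (6, 2), (6, 3), (7, 0), (7, 1), (7, 2), (7, 3)]

Answer: no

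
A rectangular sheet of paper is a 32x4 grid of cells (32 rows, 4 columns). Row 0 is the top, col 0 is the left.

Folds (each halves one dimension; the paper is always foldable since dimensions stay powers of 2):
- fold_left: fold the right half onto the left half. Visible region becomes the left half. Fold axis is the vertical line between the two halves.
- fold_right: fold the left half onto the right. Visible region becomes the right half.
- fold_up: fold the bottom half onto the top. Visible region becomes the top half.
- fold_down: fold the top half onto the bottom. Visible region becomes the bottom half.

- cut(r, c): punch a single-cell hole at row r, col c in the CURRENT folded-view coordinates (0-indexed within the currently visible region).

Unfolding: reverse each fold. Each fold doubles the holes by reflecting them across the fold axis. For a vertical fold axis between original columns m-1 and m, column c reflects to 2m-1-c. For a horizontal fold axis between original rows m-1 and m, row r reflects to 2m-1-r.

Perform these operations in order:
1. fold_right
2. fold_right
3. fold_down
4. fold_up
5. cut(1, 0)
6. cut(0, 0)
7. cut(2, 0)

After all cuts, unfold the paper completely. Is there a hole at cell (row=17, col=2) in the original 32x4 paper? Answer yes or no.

Op 1 fold_right: fold axis v@2; visible region now rows[0,32) x cols[2,4) = 32x2
Op 2 fold_right: fold axis v@3; visible region now rows[0,32) x cols[3,4) = 32x1
Op 3 fold_down: fold axis h@16; visible region now rows[16,32) x cols[3,4) = 16x1
Op 4 fold_up: fold axis h@24; visible region now rows[16,24) x cols[3,4) = 8x1
Op 5 cut(1, 0): punch at orig (17,3); cuts so far [(17, 3)]; region rows[16,24) x cols[3,4) = 8x1
Op 6 cut(0, 0): punch at orig (16,3); cuts so far [(16, 3), (17, 3)]; region rows[16,24) x cols[3,4) = 8x1
Op 7 cut(2, 0): punch at orig (18,3); cuts so far [(16, 3), (17, 3), (18, 3)]; region rows[16,24) x cols[3,4) = 8x1
Unfold 1 (reflect across h@24): 6 holes -> [(16, 3), (17, 3), (18, 3), (29, 3), (30, 3), (31, 3)]
Unfold 2 (reflect across h@16): 12 holes -> [(0, 3), (1, 3), (2, 3), (13, 3), (14, 3), (15, 3), (16, 3), (17, 3), (18, 3), (29, 3), (30, 3), (31, 3)]
Unfold 3 (reflect across v@3): 24 holes -> [(0, 2), (0, 3), (1, 2), (1, 3), (2, 2), (2, 3), (13, 2), (13, 3), (14, 2), (14, 3), (15, 2), (15, 3), (16, 2), (16, 3), (17, 2), (17, 3), (18, 2), (18, 3), (29, 2), (29, 3), (30, 2), (30, 3), (31, 2), (31, 3)]
Unfold 4 (reflect across v@2): 48 holes -> [(0, 0), (0, 1), (0, 2), (0, 3), (1, 0), (1, 1), (1, 2), (1, 3), (2, 0), (2, 1), (2, 2), (2, 3), (13, 0), (13, 1), (13, 2), (13, 3), (14, 0), (14, 1), (14, 2), (14, 3), (15, 0), (15, 1), (15, 2), (15, 3), (16, 0), (16, 1), (16, 2), (16, 3), (17, 0), (17, 1), (17, 2), (17, 3), (18, 0), (18, 1), (18, 2), (18, 3), (29, 0), (29, 1), (29, 2), (29, 3), (30, 0), (30, 1), (30, 2), (30, 3), (31, 0), (31, 1), (31, 2), (31, 3)]
Holes: [(0, 0), (0, 1), (0, 2), (0, 3), (1, 0), (1, 1), (1, 2), (1, 3), (2, 0), (2, 1), (2, 2), (2, 3), (13, 0), (13, 1), (13, 2), (13, 3), (14, 0), (14, 1), (14, 2), (14, 3), (15, 0), (15, 1), (15, 2), (15, 3), (16, 0), (16, 1), (16, 2), (16, 3), (17, 0), (17, 1), (17, 2), (17, 3), (18, 0), (18, 1), (18, 2), (18, 3), (29, 0), (29, 1), (29, 2), (29, 3), (30, 0), (30, 1), (30, 2), (30, 3), (31, 0), (31, 1), (31, 2), (31, 3)]

Answer: yes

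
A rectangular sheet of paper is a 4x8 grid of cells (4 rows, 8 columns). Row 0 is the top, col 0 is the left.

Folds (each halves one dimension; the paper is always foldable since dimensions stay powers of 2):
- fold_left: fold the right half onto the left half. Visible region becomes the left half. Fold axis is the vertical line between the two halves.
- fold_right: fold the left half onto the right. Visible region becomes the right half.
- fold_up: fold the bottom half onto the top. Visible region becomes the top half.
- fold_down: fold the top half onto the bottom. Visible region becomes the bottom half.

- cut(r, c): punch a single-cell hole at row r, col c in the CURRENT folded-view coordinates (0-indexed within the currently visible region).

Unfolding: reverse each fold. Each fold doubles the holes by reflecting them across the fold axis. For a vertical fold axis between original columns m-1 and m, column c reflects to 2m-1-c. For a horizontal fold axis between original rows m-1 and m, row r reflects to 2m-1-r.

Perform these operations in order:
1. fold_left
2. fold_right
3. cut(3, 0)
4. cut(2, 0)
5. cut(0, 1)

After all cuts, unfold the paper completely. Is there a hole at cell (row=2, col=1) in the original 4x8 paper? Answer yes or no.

Answer: yes

Derivation:
Op 1 fold_left: fold axis v@4; visible region now rows[0,4) x cols[0,4) = 4x4
Op 2 fold_right: fold axis v@2; visible region now rows[0,4) x cols[2,4) = 4x2
Op 3 cut(3, 0): punch at orig (3,2); cuts so far [(3, 2)]; region rows[0,4) x cols[2,4) = 4x2
Op 4 cut(2, 0): punch at orig (2,2); cuts so far [(2, 2), (3, 2)]; region rows[0,4) x cols[2,4) = 4x2
Op 5 cut(0, 1): punch at orig (0,3); cuts so far [(0, 3), (2, 2), (3, 2)]; region rows[0,4) x cols[2,4) = 4x2
Unfold 1 (reflect across v@2): 6 holes -> [(0, 0), (0, 3), (2, 1), (2, 2), (3, 1), (3, 2)]
Unfold 2 (reflect across v@4): 12 holes -> [(0, 0), (0, 3), (0, 4), (0, 7), (2, 1), (2, 2), (2, 5), (2, 6), (3, 1), (3, 2), (3, 5), (3, 6)]
Holes: [(0, 0), (0, 3), (0, 4), (0, 7), (2, 1), (2, 2), (2, 5), (2, 6), (3, 1), (3, 2), (3, 5), (3, 6)]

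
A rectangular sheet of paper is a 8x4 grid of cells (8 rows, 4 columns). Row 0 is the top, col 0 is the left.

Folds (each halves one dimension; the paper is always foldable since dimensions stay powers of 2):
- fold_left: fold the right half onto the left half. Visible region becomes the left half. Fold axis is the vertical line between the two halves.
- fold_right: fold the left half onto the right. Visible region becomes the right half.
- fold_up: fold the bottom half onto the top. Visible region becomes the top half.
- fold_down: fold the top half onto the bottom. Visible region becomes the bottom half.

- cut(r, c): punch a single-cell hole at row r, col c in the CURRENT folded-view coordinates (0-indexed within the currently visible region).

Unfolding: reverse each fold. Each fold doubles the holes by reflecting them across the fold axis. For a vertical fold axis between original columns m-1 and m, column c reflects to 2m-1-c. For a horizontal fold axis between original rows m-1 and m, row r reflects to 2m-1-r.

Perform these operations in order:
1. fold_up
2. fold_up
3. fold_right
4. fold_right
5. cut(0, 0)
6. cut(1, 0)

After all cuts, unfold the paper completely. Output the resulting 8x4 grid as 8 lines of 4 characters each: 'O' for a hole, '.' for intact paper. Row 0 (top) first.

Op 1 fold_up: fold axis h@4; visible region now rows[0,4) x cols[0,4) = 4x4
Op 2 fold_up: fold axis h@2; visible region now rows[0,2) x cols[0,4) = 2x4
Op 3 fold_right: fold axis v@2; visible region now rows[0,2) x cols[2,4) = 2x2
Op 4 fold_right: fold axis v@3; visible region now rows[0,2) x cols[3,4) = 2x1
Op 5 cut(0, 0): punch at orig (0,3); cuts so far [(0, 3)]; region rows[0,2) x cols[3,4) = 2x1
Op 6 cut(1, 0): punch at orig (1,3); cuts so far [(0, 3), (1, 3)]; region rows[0,2) x cols[3,4) = 2x1
Unfold 1 (reflect across v@3): 4 holes -> [(0, 2), (0, 3), (1, 2), (1, 3)]
Unfold 2 (reflect across v@2): 8 holes -> [(0, 0), (0, 1), (0, 2), (0, 3), (1, 0), (1, 1), (1, 2), (1, 3)]
Unfold 3 (reflect across h@2): 16 holes -> [(0, 0), (0, 1), (0, 2), (0, 3), (1, 0), (1, 1), (1, 2), (1, 3), (2, 0), (2, 1), (2, 2), (2, 3), (3, 0), (3, 1), (3, 2), (3, 3)]
Unfold 4 (reflect across h@4): 32 holes -> [(0, 0), (0, 1), (0, 2), (0, 3), (1, 0), (1, 1), (1, 2), (1, 3), (2, 0), (2, 1), (2, 2), (2, 3), (3, 0), (3, 1), (3, 2), (3, 3), (4, 0), (4, 1), (4, 2), (4, 3), (5, 0), (5, 1), (5, 2), (5, 3), (6, 0), (6, 1), (6, 2), (6, 3), (7, 0), (7, 1), (7, 2), (7, 3)]

Answer: OOOO
OOOO
OOOO
OOOO
OOOO
OOOO
OOOO
OOOO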